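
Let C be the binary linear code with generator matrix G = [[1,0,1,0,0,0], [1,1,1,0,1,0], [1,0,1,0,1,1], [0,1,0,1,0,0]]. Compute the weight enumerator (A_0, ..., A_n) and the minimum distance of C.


Weight distribution: A_0 = 1, A_2 = 7, A_4 = 7, A_6 = 1. Minimum distance d = 2.

Enumerate all 2^4 = 16 messages m ∈ F_2^4.
For each, compute codeword c = mG in F_2^6, then tally its weight.
  m = 0000 → c = 000000, weight = 0.
  m = 1000 → c = 101000, weight = 2.
  m = 0100 → c = 111010, weight = 4.
  m = 1100 → c = 010010, weight = 2.
  m = 0010 → c = 101011, weight = 4.
  m = 1010 → c = 000011, weight = 2.
  m = 0110 → c = 010001, weight = 2.
  m = 1110 → c = 111001, weight = 4.
  m = 0001 → c = 010100, weight = 2.
  m = 1001 → c = 111100, weight = 4.
  m = 0101 → c = 101110, weight = 4.
  m = 1101 → c = 000110, weight = 2.
  m = 0011 → c = 111111, weight = 6.
  m = 1011 → c = 010111, weight = 4.
  m = 0111 → c = 000101, weight = 2.
  m = 1111 → c = 101101, weight = 4.
Tally weights:
  weight 0: 1 codewords.
  weight 2: 7 codewords.
  weight 4: 7 codewords.
  weight 6: 1 codewords.
Minimum distance d = smallest w > 0 with A_w > 0 = 2.
Sanity: Σ A_w = 16 = 2^4 = 16 ✓.


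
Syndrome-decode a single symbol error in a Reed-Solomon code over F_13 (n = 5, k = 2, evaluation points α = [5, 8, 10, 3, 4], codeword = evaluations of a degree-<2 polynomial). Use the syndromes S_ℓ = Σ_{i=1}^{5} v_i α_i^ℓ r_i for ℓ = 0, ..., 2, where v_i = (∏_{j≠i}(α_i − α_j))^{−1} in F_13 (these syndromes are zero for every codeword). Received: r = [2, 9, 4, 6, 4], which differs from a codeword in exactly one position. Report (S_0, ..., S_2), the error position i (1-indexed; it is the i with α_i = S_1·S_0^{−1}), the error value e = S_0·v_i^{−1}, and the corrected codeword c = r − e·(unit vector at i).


S = (3, 4, 1), error at position 3, error magnitude e = 12, c = [2, 9, 5, 6, 4].

Step 1: column multipliers v_i = (∏_{j≠i}(α_i − α_j))^{−1} mod 13.
  i = 1 (α = 5): (5−8)(5−10)(5−3)(5−4) = (−3)·(−5)·2·1 = 30 ≡ 4, so v_1 = 4^{−1} = 10 (mod 13).
  i = 2 (α = 8): (8−5)(8−10)(8−3)(8−4) = 3·(−2)·5·4 = −120 ≡ 10, so v_2 = 10^{−1} = 4 (mod 13).
  i = 3 (α = 10): (10−5)(10−8)(10−3)(10−4) = 5·2·7·6 = 420 ≡ 4, so v_3 = 4^{−1} = 10 (mod 13).
  i = 4 (α = 3): (3−5)(3−8)(3−10)(3−4) = (−2)·(−5)·(−7)·(−1) = 70 ≡ 5, so v_4 = 5^{−1} = 8 (mod 13).
  i = 5 (α = 4): (4−5)(4−8)(4−10)(4−3) = (−1)·(−4)·(−6)·1 = −24 ≡ 2, so v_5 = 2^{−1} = 7 (mod 13).
  v = [10, 4, 10, 8, 7].
Step 2: syndromes of r = [2, 9, 4, 6, 4] (all sums mod 13).
  S_0 = Σ v_i r_i = 10·2 + 4·9 + 10·4 + 8·6 + 7·4 = 172 ≡ 3.
  S_1 = Σ v_i α_i r_i = 10·5·2 + 4·8·9 + 10·10·4 + 8·3·6 + 7·4·4 = 1044 ≡ 4.
  α_i^2 mod 13 = [12, 12, 9, 9, 3].
  S_2 = Σ v_i α_i^2 r_i = 10·12·2 + 4·12·9 + 10·9·4 + 8·9·6 + 7·3·4 = 1548 ≡ 1.
  S = (3, 4, 1) ≠ 0, so r is not a codeword (an error is present).
Step 3: locate the error. For a single error e at position i, S_ℓ = v_i·e·α_i^ℓ, so α_err = S_1/S_0.
  S_0^{−1} = 3^{−1} = 9 (mod 13), so α_err = 4·9 = 36 ≡ 10 = α_3. Error position i = 3.
  Consistency check: S_2/S_1 = 1·10 = 10 ≡ 10 = α_err ✓ (single-error assumption holds).
Step 4: error magnitude e = S_0/v_3 = S_0·∏_{j≠3}(α_3 − α_j) = 3·4 = 12 ≡ 12 (mod 13).
Step 5: correct position 3: c_3 = r_3 − e = 4 − 12 ≡ 5 (mod 13). Hence c = [2, 9, 5, 6, 4].
  Check: interpolating c through the α_i gives m(x) = 12 + 11·x (degree < 2) with m(α_i) = c_i for every i, so c is indeed a codeword.


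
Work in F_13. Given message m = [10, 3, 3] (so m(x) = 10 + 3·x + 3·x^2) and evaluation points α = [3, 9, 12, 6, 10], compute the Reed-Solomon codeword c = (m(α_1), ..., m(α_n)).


c = [7, 7, 10, 6, 2]

Message polynomial: m(x) = 10 + 3·x + 3·x^2 (mod 13).
For each evaluation point α_i, compute m(α_i) mod 13:
  α_1 = 3: Horner steps 3 → 12 → 7, so m(3) = 7.
  α_2 = 9: Horner steps 3 → 4 → 7, so m(9) = 7.
  α_3 = 12: Horner steps 3 → 0 → 10, so m(12) = 10.
  α_4 = 6: Horner steps 3 → 8 → 6, so m(6) = 6.
  α_5 = 10: Horner steps 3 → 7 → 2, so m(10) = 2.
Codeword c = [7, 7, 10, 6, 2] ∈ F_13^5.


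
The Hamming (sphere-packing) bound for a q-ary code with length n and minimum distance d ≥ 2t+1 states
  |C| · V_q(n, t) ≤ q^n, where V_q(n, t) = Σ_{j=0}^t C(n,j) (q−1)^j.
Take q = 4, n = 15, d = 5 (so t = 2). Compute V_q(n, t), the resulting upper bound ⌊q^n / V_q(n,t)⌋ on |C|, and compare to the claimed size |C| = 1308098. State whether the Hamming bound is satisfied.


V_q(n, t) = 991, q^n = 1073741824, Hamming bound = 1083493, |C| = 1308098 > bound (violated).

Step 1: Compute V_q(n, t) = Σ_{j=0}^2 C(n, j) (q−1)^j.
  j = 0: C(15,0)·(3)^0 = 1·1 = 1.
  j = 1: C(15,1)·(3)^1 = 15·3 = 45.
  j = 2: C(15,2)·(3)^2 = 105·9 = 945.
  V_q(n, t) = 1 + 45 + 945 = 991.
Step 2: q^n = 4^15 = 1073741824.
Step 3: Hamming bound ⌊q^n / V_q(n,t)⌋ = ⌊1073741824/991⌋ = 1083493.
Step 4: Compare |C| = 1308098 to 1083493: violated.
The claimed |C| lies above the Hamming bound, so no 4-ary code of length 15 with d ≥ 5 can have 1308098 codewords.


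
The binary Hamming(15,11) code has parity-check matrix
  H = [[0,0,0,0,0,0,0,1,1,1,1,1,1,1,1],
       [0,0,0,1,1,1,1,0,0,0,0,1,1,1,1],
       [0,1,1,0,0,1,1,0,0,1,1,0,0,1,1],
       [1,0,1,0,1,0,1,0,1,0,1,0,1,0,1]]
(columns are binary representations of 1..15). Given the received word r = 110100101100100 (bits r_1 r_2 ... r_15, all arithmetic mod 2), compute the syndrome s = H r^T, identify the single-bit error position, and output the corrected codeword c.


s = (1, 1, 1, 0)^T, error position = 14, corrected codeword c = 110100101100110

Compute s = H r^T mod 2 one row at a time:
  s_1 = 0 + 1 + 1 + 0 + 0 + 1 + 0 + 0 = 3 ≡ 1 (mod 2).
  s_2 = 1 + 0 + 0 + 1 + 0 + 1 + 0 + 0 = 3 ≡ 1 (mod 2).
  s_3 = 1 + 0 + 0 + 1 + 1 + 0 + 0 + 0 = 3 ≡ 1 (mod 2).
  s_4 = 1 + 0 + 0 + 1 + 1 + 0 + 1 + 0 = 4 ≡ 0 (mod 2).
s = (1, 1, 1, 0)^T — this equals column 14 of H (binary 1110), so error is at position 14.
Correct: flip bit 14 of r = 110100101100100 to get c = 110100101100110.


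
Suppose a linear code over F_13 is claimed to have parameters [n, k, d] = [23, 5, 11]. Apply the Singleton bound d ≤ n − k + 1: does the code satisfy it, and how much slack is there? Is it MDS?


Singleton RHS = n − k + 1 = 19, slack = 8, bound satisfied, not MDS.

Singleton bound: d ≤ n − k + 1.
Here n = 23, k = 5, so n − k + 1 = 19.
Given d = 11, check d ≤ 19: YES.
Slack = (n − k + 1) − d = 8.
The code is NOT MDS (slack = 8 > 0).
Description: the claimed parameters are [23, 5, 11]_13; such a code would be non-MDS.


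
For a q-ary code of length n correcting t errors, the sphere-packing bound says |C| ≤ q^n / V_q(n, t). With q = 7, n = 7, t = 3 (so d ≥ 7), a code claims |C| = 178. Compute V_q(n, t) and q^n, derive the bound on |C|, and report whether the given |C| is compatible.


V_q(n, t) = 8359, q^n = 823543, Hamming bound = 98, |C| = 178 > bound (violated).

Step 1: Compute V_q(n, t) = Σ_{j=0}^3 C(n, j) (q−1)^j.
  j = 0: C(7,0)·(6)^0 = 1·1 = 1.
  j = 1: C(7,1)·(6)^1 = 7·6 = 42.
  j = 2: C(7,2)·(6)^2 = 21·36 = 756.
  j = 3: C(7,3)·(6)^3 = 35·216 = 7560.
  V_q(n, t) = 1 + 42 + 756 + 7560 = 8359.
Step 2: q^n = 7^7 = 823543.
Step 3: Hamming bound ⌊q^n / V_q(n,t)⌋ = ⌊823543/8359⌋ = 98.
Step 4: Compare |C| = 178 to 98: violated.
The claimed |C| lies above the Hamming bound, so no 7-ary code of length 7 with d ≥ 7 can have 178 codewords.


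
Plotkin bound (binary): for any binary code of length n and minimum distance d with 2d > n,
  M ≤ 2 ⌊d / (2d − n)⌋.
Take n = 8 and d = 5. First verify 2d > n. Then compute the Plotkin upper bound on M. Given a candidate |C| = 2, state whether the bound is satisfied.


Plotkin bound M ≤ 4; given |C| = 2 ≤ bound (satisfied).

Check applicability: 2d = 10, n = 8.
2d − n = 2 > 0, so Plotkin applies.
Compute d/(2d−n) = 5/2 ≈ 2.5000.
⌊d/(2d−n)⌋ = 2.
Plotkin bound: M ≤ 2·2 = 4.
Given |C| = 2, check: satisfied.
This |C| is below the Plotkin bound.


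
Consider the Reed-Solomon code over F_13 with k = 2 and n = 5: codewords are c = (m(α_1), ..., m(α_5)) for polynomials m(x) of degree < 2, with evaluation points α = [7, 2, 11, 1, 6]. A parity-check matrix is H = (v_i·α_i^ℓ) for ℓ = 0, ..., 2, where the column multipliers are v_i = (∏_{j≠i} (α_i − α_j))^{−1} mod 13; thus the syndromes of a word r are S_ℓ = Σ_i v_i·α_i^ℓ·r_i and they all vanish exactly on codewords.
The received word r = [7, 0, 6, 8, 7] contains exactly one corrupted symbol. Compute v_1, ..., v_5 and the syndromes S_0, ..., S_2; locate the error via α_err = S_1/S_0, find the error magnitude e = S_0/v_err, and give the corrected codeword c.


S = (6, 3, 8), error at position 1, error magnitude e = 8, c = [12, 0, 6, 8, 7].

Step 1: column multipliers v_i = (∏_{j≠i}(α_i − α_j))^{−1} mod 13.
  i = 1 (α = 7): (7−2)(7−11)(7−1)(7−6) = 5·(−4)·6·1 = −120 ≡ 10, so v_1 = 10^{−1} = 4 (mod 13).
  i = 2 (α = 2): (2−7)(2−11)(2−1)(2−6) = (−5)·(−9)·1·(−4) = −180 ≡ 2, so v_2 = 2^{−1} = 7 (mod 13).
  i = 3 (α = 11): (11−7)(11−2)(11−1)(11−6) = 4·9·10·5 = 1800 ≡ 6, so v_3 = 6^{−1} = 11 (mod 13).
  i = 4 (α = 1): (1−7)(1−2)(1−11)(1−6) = (−6)·(−1)·(−10)·(−5) = 300 ≡ 1, so v_4 = 1^{−1} = 1 (mod 13).
  i = 5 (α = 6): (6−7)(6−2)(6−11)(6−1) = (−1)·4·(−5)·5 = 100 ≡ 9, so v_5 = 9^{−1} = 3 (mod 13).
  v = [4, 7, 11, 1, 3].
Step 2: syndromes of r = [7, 0, 6, 8, 7] (all sums mod 13).
  S_0 = Σ v_i r_i = 4·7 + 7·0 + 11·6 + 1·8 + 3·7 = 123 ≡ 6.
  S_1 = Σ v_i α_i r_i = 4·7·7 + 7·2·0 + 11·11·6 + 1·1·8 + 3·6·7 = 1056 ≡ 3.
  α_i^2 mod 13 = [10, 4, 4, 1, 10].
  S_2 = Σ v_i α_i^2 r_i = 4·10·7 + 7·4·0 + 11·4·6 + 1·1·8 + 3·10·7 = 762 ≡ 8.
  S = (6, 3, 8) ≠ 0, so r is not a codeword (an error is present).
Step 3: locate the error. For a single error e at position i, S_ℓ = v_i·e·α_i^ℓ, so α_err = S_1/S_0.
  S_0^{−1} = 6^{−1} = 11 (mod 13), so α_err = 3·11 = 33 ≡ 7 = α_1. Error position i = 1.
  Consistency check: S_2/S_1 = 8·9 = 72 ≡ 7 = α_err ✓ (single-error assumption holds).
Step 4: error magnitude e = S_0/v_1 = S_0·∏_{j≠1}(α_1 − α_j) = 6·10 = 60 ≡ 8 (mod 13).
Step 5: correct position 1: c_1 = r_1 − e = 7 − 8 ≡ 12 (mod 13). Hence c = [12, 0, 6, 8, 7].
  Check: interpolating c through the α_i gives m(x) = 3 + 5·x (degree < 2) with m(α_i) = c_i for every i, so c is indeed a codeword.


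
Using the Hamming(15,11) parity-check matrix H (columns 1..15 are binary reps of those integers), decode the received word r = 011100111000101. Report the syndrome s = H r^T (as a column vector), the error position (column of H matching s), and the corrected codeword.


s = (0, 0, 0, 1)^T, error position = 1, corrected codeword c = 111100111000101

Compute s = H r^T mod 2 one row at a time:
  s_1 = 1 + 1 + 0 + 0 + 0 + 1 + 0 + 1 = 4 ≡ 0 (mod 2).
  s_2 = 1 + 0 + 0 + 1 + 0 + 1 + 0 + 1 = 4 ≡ 0 (mod 2).
  s_3 = 1 + 1 + 0 + 1 + 0 + 0 + 0 + 1 = 4 ≡ 0 (mod 2).
  s_4 = 0 + 1 + 0 + 1 + 1 + 0 + 1 + 1 = 5 ≡ 1 (mod 2).
s = (0, 0, 0, 1)^T — this equals column 1 of H (binary 0001), so error is at position 1.
Correct: flip bit 1 of r = 011100111000101 to get c = 111100111000101.


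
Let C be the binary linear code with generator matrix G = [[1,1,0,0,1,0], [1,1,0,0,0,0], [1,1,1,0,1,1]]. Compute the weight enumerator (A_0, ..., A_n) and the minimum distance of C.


Weight distribution: A_0 = 1, A_1 = 1, A_2 = 2, A_3 = 2, A_4 = 1, A_5 = 1. Minimum distance d = 1.

Enumerate all 2^3 = 8 messages m ∈ F_2^3.
For each, compute codeword c = mG in F_2^6, then tally its weight.
  m = 000 → c = 000000, weight = 0.
  m = 100 → c = 110010, weight = 3.
  m = 010 → c = 110000, weight = 2.
  m = 110 → c = 000010, weight = 1.
  m = 001 → c = 111011, weight = 5.
  m = 101 → c = 001001, weight = 2.
  m = 011 → c = 001011, weight = 3.
  m = 111 → c = 111001, weight = 4.
Tally weights:
  weight 0: 1 codewords.
  weight 1: 1 codewords.
  weight 2: 2 codewords.
  weight 3: 2 codewords.
  weight 4: 1 codewords.
  weight 5: 1 codewords.
Minimum distance d = smallest w > 0 with A_w > 0 = 1.
Sanity: Σ A_w = 8 = 2^3 = 8 ✓.


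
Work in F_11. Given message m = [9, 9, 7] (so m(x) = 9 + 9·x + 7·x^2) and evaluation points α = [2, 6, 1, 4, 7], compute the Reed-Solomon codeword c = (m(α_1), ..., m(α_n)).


c = [0, 7, 3, 3, 8]

Message polynomial: m(x) = 9 + 9·x + 7·x^2 (mod 11).
For each evaluation point α_i, compute m(α_i) mod 11:
  α_1 = 2: Horner steps 7 → 1 → 0, so m(2) = 0.
  α_2 = 6: Horner steps 7 → 7 → 7, so m(6) = 7.
  α_3 = 1: Horner steps 7 → 5 → 3, so m(1) = 3.
  α_4 = 4: Horner steps 7 → 4 → 3, so m(4) = 3.
  α_5 = 7: Horner steps 7 → 3 → 8, so m(7) = 8.
Codeword c = [0, 7, 3, 3, 8] ∈ F_11^5.


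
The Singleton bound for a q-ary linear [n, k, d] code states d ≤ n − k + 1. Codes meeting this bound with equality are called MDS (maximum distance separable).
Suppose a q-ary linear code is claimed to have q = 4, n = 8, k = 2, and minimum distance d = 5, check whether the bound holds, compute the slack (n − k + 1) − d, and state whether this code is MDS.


Singleton RHS = n − k + 1 = 7, slack = 2, bound satisfied, not MDS.

Singleton bound: d ≤ n − k + 1.
Here n = 8, k = 2, so n − k + 1 = 7.
Given d = 5, check d ≤ 7: YES.
Slack = (n − k + 1) − d = 2.
The code is NOT MDS (slack = 2 > 0).
Description: the claimed parameters are [8, 2, 5]_4; such a code would be non-MDS.


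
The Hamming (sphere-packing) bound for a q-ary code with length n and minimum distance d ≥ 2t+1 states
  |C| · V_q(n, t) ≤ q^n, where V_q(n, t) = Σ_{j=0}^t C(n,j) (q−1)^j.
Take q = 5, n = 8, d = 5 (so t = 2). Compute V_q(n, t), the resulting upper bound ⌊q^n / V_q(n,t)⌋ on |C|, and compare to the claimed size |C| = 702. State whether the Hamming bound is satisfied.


V_q(n, t) = 481, q^n = 390625, Hamming bound = 812, |C| = 702 ≤ bound (satisfied).

Step 1: Compute V_q(n, t) = Σ_{j=0}^2 C(n, j) (q−1)^j.
  j = 0: C(8,0)·(4)^0 = 1·1 = 1.
  j = 1: C(8,1)·(4)^1 = 8·4 = 32.
  j = 2: C(8,2)·(4)^2 = 28·16 = 448.
  V_q(n, t) = 1 + 32 + 448 = 481.
Step 2: q^n = 5^8 = 390625.
Step 3: Hamming bound ⌊q^n / V_q(n,t)⌋ = ⌊390625/481⌋ = 812.
Step 4: Compare |C| = 702 to 812: satisfied.
The claimed |C| lies below the Hamming bound.


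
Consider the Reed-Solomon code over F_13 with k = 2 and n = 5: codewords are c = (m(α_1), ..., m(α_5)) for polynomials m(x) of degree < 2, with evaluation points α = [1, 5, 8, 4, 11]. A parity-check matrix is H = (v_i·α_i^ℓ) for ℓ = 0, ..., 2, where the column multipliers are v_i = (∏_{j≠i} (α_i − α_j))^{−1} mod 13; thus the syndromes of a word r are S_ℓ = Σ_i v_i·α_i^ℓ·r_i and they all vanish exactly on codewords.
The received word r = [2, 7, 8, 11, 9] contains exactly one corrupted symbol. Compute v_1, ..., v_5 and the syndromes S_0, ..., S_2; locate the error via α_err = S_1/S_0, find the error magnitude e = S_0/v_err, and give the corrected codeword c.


S = (12, 12, 12), error at position 1, error magnitude e = 5, c = [10, 7, 8, 11, 9].

Step 1: column multipliers v_i = (∏_{j≠i}(α_i − α_j))^{−1} mod 13.
  i = 1 (α = 1): (1−5)(1−8)(1−4)(1−11) = (−4)·(−7)·(−3)·(−10) = 840 ≡ 8, so v_1 = 8^{−1} = 5 (mod 13).
  i = 2 (α = 5): (5−1)(5−8)(5−4)(5−11) = 4·(−3)·1·(−6) = 72 ≡ 7, so v_2 = 7^{−1} = 2 (mod 13).
  i = 3 (α = 8): (8−1)(8−5)(8−4)(8−11) = 7·3·4·(−3) = −252 ≡ 8, so v_3 = 8^{−1} = 5 (mod 13).
  i = 4 (α = 4): (4−1)(4−5)(4−8)(4−11) = 3·(−1)·(−4)·(−7) = −84 ≡ 7, so v_4 = 7^{−1} = 2 (mod 13).
  i = 5 (α = 11): (11−1)(11−5)(11−8)(11−4) = 10·6·3·7 = 1260 ≡ 12, so v_5 = 12^{−1} = 12 (mod 13).
  v = [5, 2, 5, 2, 12].
Step 2: syndromes of r = [2, 7, 8, 11, 9] (all sums mod 13).
  S_0 = Σ v_i r_i = 5·2 + 2·7 + 5·8 + 2·11 + 12·9 = 194 ≡ 12.
  S_1 = Σ v_i α_i r_i = 5·1·2 + 2·5·7 + 5·8·8 + 2·4·11 + 12·11·9 = 1676 ≡ 12.
  α_i^2 mod 13 = [1, 12, 12, 3, 4].
  S_2 = Σ v_i α_i^2 r_i = 5·1·2 + 2·12·7 + 5·12·8 + 2·3·11 + 12·4·9 = 1156 ≡ 12.
  S = (12, 12, 12) ≠ 0, so r is not a codeword (an error is present).
Step 3: locate the error. For a single error e at position i, S_ℓ = v_i·e·α_i^ℓ, so α_err = S_1/S_0.
  S_0^{−1} = 12^{−1} = 12 (mod 13), so α_err = 12·12 = 144 ≡ 1 = α_1. Error position i = 1.
  Consistency check: S_2/S_1 = 12·12 = 144 ≡ 1 = α_err ✓ (single-error assumption holds).
Step 4: error magnitude e = S_0/v_1 = S_0·∏_{j≠1}(α_1 − α_j) = 12·8 = 96 ≡ 5 (mod 13).
Step 5: correct position 1: c_1 = r_1 − e = 2 − 5 ≡ 10 (mod 13). Hence c = [10, 7, 8, 11, 9].
  Check: interpolating c through the α_i gives m(x) = 1 + 9·x (degree < 2) with m(α_i) = c_i for every i, so c is indeed a codeword.


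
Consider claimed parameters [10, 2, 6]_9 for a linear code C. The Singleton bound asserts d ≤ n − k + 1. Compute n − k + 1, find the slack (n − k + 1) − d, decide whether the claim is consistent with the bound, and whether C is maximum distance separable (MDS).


Singleton RHS = n − k + 1 = 9, slack = 3, bound satisfied, not MDS.

Singleton bound: d ≤ n − k + 1.
Here n = 10, k = 2, so n − k + 1 = 9.
Given d = 6, check d ≤ 9: YES.
Slack = (n − k + 1) − d = 3.
The code is NOT MDS (slack = 3 > 0).
Description: the claimed parameters are [10, 2, 6]_9; such a code would be non-MDS.


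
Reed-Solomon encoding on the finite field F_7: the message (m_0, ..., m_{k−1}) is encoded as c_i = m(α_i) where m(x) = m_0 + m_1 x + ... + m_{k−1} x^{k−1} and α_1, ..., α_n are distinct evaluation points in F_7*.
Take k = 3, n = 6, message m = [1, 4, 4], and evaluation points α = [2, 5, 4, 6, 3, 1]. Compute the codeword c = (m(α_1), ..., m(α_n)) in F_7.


c = [4, 2, 4, 1, 0, 2]

Message polynomial: m(x) = 1 + 4·x + 4·x^2 (mod 7).
For each evaluation point α_i, compute m(α_i) mod 7:
  α_1 = 2: Horner steps 4 → 5 → 4, so m(2) = 4.
  α_2 = 5: Horner steps 4 → 3 → 2, so m(5) = 2.
  α_3 = 4: Horner steps 4 → 6 → 4, so m(4) = 4.
  α_4 = 6: Horner steps 4 → 0 → 1, so m(6) = 1.
  α_5 = 3: Horner steps 4 → 2 → 0, so m(3) = 0.
  α_6 = 1: Horner steps 4 → 1 → 2, so m(1) = 2.
Codeword c = [4, 2, 4, 1, 0, 2] ∈ F_7^6.


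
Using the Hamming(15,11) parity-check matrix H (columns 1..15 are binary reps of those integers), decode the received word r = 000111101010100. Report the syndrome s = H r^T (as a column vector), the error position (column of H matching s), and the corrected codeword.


s = (1, 1, 1, 1)^T, error position = 15, corrected codeword c = 000111101010101

Compute s = H r^T mod 2 one row at a time:
  s_1 = 0 + 1 + 0 + 1 + 0 + 1 + 0 + 0 = 3 ≡ 1 (mod 2).
  s_2 = 1 + 1 + 1 + 1 + 0 + 1 + 0 + 0 = 5 ≡ 1 (mod 2).
  s_3 = 0 + 0 + 1 + 1 + 0 + 1 + 0 + 0 = 3 ≡ 1 (mod 2).
  s_4 = 0 + 0 + 1 + 1 + 1 + 1 + 1 + 0 = 5 ≡ 1 (mod 2).
s = (1, 1, 1, 1)^T — this equals column 15 of H (binary 1111), so error is at position 15.
Correct: flip bit 15 of r = 000111101010100 to get c = 000111101010101.


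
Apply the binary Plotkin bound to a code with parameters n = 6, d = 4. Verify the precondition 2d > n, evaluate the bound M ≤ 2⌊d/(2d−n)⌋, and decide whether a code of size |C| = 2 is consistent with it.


Plotkin bound M ≤ 4; given |C| = 2 ≤ bound (satisfied).

Check applicability: 2d = 8, n = 6.
2d − n = 2 > 0, so Plotkin applies.
Compute d/(2d−n) = 4/2 ≈ 2.0000.
⌊d/(2d−n)⌋ = 2.
Plotkin bound: M ≤ 2·2 = 4.
Given |C| = 2, check: satisfied.
This |C| is below the Plotkin bound.


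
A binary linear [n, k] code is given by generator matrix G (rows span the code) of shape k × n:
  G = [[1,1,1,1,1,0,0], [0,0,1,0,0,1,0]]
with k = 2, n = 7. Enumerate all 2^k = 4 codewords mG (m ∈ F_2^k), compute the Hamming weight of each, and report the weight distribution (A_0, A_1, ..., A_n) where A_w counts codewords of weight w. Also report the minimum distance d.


Weight distribution: A_0 = 1, A_2 = 1, A_5 = 2. Minimum distance d = 2.

Enumerate all 2^2 = 4 messages m ∈ F_2^2.
For each, compute codeword c = mG in F_2^7, then tally its weight.
  m = 00 → c = 0000000, weight = 0.
  m = 10 → c = 1111100, weight = 5.
  m = 01 → c = 0010010, weight = 2.
  m = 11 → c = 1101110, weight = 5.
Tally weights:
  weight 0: 1 codewords.
  weight 2: 1 codewords.
  weight 5: 2 codewords.
Minimum distance d = smallest w > 0 with A_w > 0 = 2.
Sanity: Σ A_w = 4 = 2^2 = 4 ✓.


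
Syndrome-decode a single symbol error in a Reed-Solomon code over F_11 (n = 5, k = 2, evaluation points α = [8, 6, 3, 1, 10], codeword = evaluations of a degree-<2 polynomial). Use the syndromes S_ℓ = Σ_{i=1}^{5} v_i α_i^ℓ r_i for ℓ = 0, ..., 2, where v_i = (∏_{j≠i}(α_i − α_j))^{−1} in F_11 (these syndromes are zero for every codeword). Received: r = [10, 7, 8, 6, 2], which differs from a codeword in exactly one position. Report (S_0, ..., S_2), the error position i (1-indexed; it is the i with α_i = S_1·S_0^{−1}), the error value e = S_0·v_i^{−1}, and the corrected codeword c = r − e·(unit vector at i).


S = (4, 4, 4), error at position 4, error magnitude e = 1, c = [10, 7, 8, 5, 2].

Step 1: column multipliers v_i = (∏_{j≠i}(α_i − α_j))^{−1} mod 11.
  i = 1 (α = 8): (8−6)(8−3)(8−1)(8−10) = 2·5·7·(−2) = −140 ≡ 3, so v_1 = 3^{−1} = 4 (mod 11).
  i = 2 (α = 6): (6−8)(6−3)(6−1)(6−10) = (−2)·3·5·(−4) = 120 ≡ 10, so v_2 = 10^{−1} = 10 (mod 11).
  i = 3 (α = 3): (3−8)(3−6)(3−1)(3−10) = (−5)·(−3)·2·(−7) = −210 ≡ 10, so v_3 = 10^{−1} = 10 (mod 11).
  i = 4 (α = 1): (1−8)(1−6)(1−3)(1−10) = (−7)·(−5)·(−2)·(−9) = 630 ≡ 3, so v_4 = 3^{−1} = 4 (mod 11).
  i = 5 (α = 10): (10−8)(10−6)(10−3)(10−1) = 2·4·7·9 = 504 ≡ 9, so v_5 = 9^{−1} = 5 (mod 11).
  v = [4, 10, 10, 4, 5].
Step 2: syndromes of r = [10, 7, 8, 6, 2] (all sums mod 11).
  S_0 = Σ v_i r_i = 4·10 + 10·7 + 10·8 + 4·6 + 5·2 = 224 ≡ 4.
  S_1 = Σ v_i α_i r_i = 4·8·10 + 10·6·7 + 10·3·8 + 4·1·6 + 5·10·2 = 1104 ≡ 4.
  α_i^2 mod 11 = [9, 3, 9, 1, 1].
  S_2 = Σ v_i α_i^2 r_i = 4·9·10 + 10·3·7 + 10·9·8 + 4·1·6 + 5·1·2 = 1324 ≡ 4.
  S = (4, 4, 4) ≠ 0, so r is not a codeword (an error is present).
Step 3: locate the error. For a single error e at position i, S_ℓ = v_i·e·α_i^ℓ, so α_err = S_1/S_0.
  S_0^{−1} = 4^{−1} = 3 (mod 11), so α_err = 4·3 = 12 ≡ 1 = α_4. Error position i = 4.
  Consistency check: S_2/S_1 = 4·3 = 12 ≡ 1 = α_err ✓ (single-error assumption holds).
Step 4: error magnitude e = S_0/v_4 = S_0·∏_{j≠4}(α_4 − α_j) = 4·3 = 12 ≡ 1 (mod 11).
Step 5: correct position 4: c_4 = r_4 − e = 6 − 1 ≡ 5 (mod 11). Hence c = [10, 7, 8, 5, 2].
  Check: interpolating c through the α_i gives m(x) = 9 + 7·x (degree < 2) with m(α_i) = c_i for every i, so c is indeed a codeword.


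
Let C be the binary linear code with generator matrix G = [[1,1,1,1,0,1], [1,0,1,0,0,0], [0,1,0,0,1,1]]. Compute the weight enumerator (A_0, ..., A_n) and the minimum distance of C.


Weight distribution: A_0 = 1, A_2 = 2, A_3 = 2, A_4 = 1, A_5 = 2. Minimum distance d = 2.

Enumerate all 2^3 = 8 messages m ∈ F_2^3.
For each, compute codeword c = mG in F_2^6, then tally its weight.
  m = 000 → c = 000000, weight = 0.
  m = 100 → c = 111101, weight = 5.
  m = 010 → c = 101000, weight = 2.
  m = 110 → c = 010101, weight = 3.
  m = 001 → c = 010011, weight = 3.
  m = 101 → c = 101110, weight = 4.
  m = 011 → c = 111011, weight = 5.
  m = 111 → c = 000110, weight = 2.
Tally weights:
  weight 0: 1 codewords.
  weight 2: 2 codewords.
  weight 3: 2 codewords.
  weight 4: 1 codewords.
  weight 5: 2 codewords.
Minimum distance d = smallest w > 0 with A_w > 0 = 2.
Sanity: Σ A_w = 8 = 2^3 = 8 ✓.


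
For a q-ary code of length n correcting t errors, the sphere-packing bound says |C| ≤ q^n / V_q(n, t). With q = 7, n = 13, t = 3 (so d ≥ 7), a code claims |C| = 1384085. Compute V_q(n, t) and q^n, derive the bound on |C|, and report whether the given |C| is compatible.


V_q(n, t) = 64663, q^n = 96889010407, Hamming bound = 1498368, |C| = 1384085 ≤ bound (satisfied).

Step 1: Compute V_q(n, t) = Σ_{j=0}^3 C(n, j) (q−1)^j.
  j = 0: C(13,0)·(6)^0 = 1·1 = 1.
  j = 1: C(13,1)·(6)^1 = 13·6 = 78.
  j = 2: C(13,2)·(6)^2 = 78·36 = 2808.
  j = 3: C(13,3)·(6)^3 = 286·216 = 61776.
  V_q(n, t) = 1 + 78 + 2808 + 61776 = 64663.
Step 2: q^n = 7^13 = 96889010407.
Step 3: Hamming bound ⌊q^n / V_q(n,t)⌋ = ⌊96889010407/64663⌋ = 1498368.
Step 4: Compare |C| = 1384085 to 1498368: satisfied.
The claimed |C| lies below the Hamming bound.


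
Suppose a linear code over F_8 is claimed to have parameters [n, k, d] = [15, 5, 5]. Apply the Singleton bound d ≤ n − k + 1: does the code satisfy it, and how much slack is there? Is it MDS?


Singleton RHS = n − k + 1 = 11, slack = 6, bound satisfied, not MDS.

Singleton bound: d ≤ n − k + 1.
Here n = 15, k = 5, so n − k + 1 = 11.
Given d = 5, check d ≤ 11: YES.
Slack = (n − k + 1) − d = 6.
The code is NOT MDS (slack = 6 > 0).
Description: the claimed parameters are [15, 5, 5]_8; such a code would be non-MDS.


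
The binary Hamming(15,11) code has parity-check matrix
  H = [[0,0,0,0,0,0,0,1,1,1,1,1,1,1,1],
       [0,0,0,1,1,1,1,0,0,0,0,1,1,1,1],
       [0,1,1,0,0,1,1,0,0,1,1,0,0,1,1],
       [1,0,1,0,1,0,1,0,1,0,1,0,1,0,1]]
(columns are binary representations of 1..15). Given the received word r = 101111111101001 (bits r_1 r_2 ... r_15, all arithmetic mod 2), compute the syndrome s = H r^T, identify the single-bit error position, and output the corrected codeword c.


s = (1, 0, 1, 0)^T, error position = 10, corrected codeword c = 101111111001001

Compute s = H r^T mod 2 one row at a time:
  s_1 = 1 + 1 + 1 + 0 + 1 + 0 + 0 + 1 = 5 ≡ 1 (mod 2).
  s_2 = 1 + 1 + 1 + 1 + 1 + 0 + 0 + 1 = 6 ≡ 0 (mod 2).
  s_3 = 0 + 1 + 1 + 1 + 1 + 0 + 0 + 1 = 5 ≡ 1 (mod 2).
  s_4 = 1 + 1 + 1 + 1 + 1 + 0 + 0 + 1 = 6 ≡ 0 (mod 2).
s = (1, 0, 1, 0)^T — this equals column 10 of H (binary 1010), so error is at position 10.
Correct: flip bit 10 of r = 101111111101001 to get c = 101111111001001.


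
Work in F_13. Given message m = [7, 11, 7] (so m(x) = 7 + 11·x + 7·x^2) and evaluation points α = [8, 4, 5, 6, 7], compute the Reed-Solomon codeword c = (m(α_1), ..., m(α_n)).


c = [10, 7, 3, 0, 11]

Message polynomial: m(x) = 7 + 11·x + 7·x^2 (mod 13).
For each evaluation point α_i, compute m(α_i) mod 13:
  α_1 = 8: Horner steps 7 → 2 → 10, so m(8) = 10.
  α_2 = 4: Horner steps 7 → 0 → 7, so m(4) = 7.
  α_3 = 5: Horner steps 7 → 7 → 3, so m(5) = 3.
  α_4 = 6: Horner steps 7 → 1 → 0, so m(6) = 0.
  α_5 = 7: Horner steps 7 → 8 → 11, so m(7) = 11.
Codeword c = [10, 7, 3, 0, 11] ∈ F_13^5.


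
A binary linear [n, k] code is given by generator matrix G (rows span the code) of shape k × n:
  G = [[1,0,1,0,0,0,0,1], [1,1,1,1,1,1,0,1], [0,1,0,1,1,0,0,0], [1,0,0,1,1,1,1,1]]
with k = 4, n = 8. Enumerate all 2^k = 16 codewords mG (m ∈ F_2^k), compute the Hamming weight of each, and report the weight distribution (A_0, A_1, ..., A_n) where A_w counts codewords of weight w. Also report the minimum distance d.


Weight distribution: A_0 = 1, A_1 = 1, A_3 = 3, A_4 = 5, A_5 = 3, A_6 = 2, A_7 = 1. Minimum distance d = 1.

Enumerate all 2^4 = 16 messages m ∈ F_2^4.
For each, compute codeword c = mG in F_2^8, then tally its weight.
  m = 0000 → c = 00000000, weight = 0.
  m = 1000 → c = 10100001, weight = 3.
  m = 0100 → c = 11111101, weight = 7.
  m = 1100 → c = 01011100, weight = 4.
  m = 0010 → c = 01011000, weight = 3.
  m = 1010 → c = 11111001, weight = 6.
  m = 0110 → c = 10100101, weight = 4.
  m = 1110 → c = 00000100, weight = 1.
  m = 0001 → c = 10011111, weight = 6.
  m = 1001 → c = 00111110, weight = 5.
  m = 0101 → c = 01100010, weight = 3.
  m = 1101 → c = 11000011, weight = 4.
  m = 0011 → c = 11000111, weight = 5.
  m = 1011 → c = 01100110, weight = 4.
  m = 0111 → c = 00111010, weight = 4.
  m = 1111 → c = 10011011, weight = 5.
Tally weights:
  weight 0: 1 codewords.
  weight 1: 1 codewords.
  weight 3: 3 codewords.
  weight 4: 5 codewords.
  weight 5: 3 codewords.
  weight 6: 2 codewords.
  weight 7: 1 codewords.
Minimum distance d = smallest w > 0 with A_w > 0 = 1.
Sanity: Σ A_w = 16 = 2^4 = 16 ✓.


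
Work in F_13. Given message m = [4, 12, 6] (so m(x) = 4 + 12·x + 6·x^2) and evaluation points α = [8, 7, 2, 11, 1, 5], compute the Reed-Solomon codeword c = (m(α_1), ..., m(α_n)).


c = [3, 5, 0, 4, 9, 6]

Message polynomial: m(x) = 4 + 12·x + 6·x^2 (mod 13).
For each evaluation point α_i, compute m(α_i) mod 13:
  α_1 = 8: Horner steps 6 → 8 → 3, so m(8) = 3.
  α_2 = 7: Horner steps 6 → 2 → 5, so m(7) = 5.
  α_3 = 2: Horner steps 6 → 11 → 0, so m(2) = 0.
  α_4 = 11: Horner steps 6 → 0 → 4, so m(11) = 4.
  α_5 = 1: Horner steps 6 → 5 → 9, so m(1) = 9.
  α_6 = 5: Horner steps 6 → 3 → 6, so m(5) = 6.
Codeword c = [3, 5, 0, 4, 9, 6] ∈ F_13^6.


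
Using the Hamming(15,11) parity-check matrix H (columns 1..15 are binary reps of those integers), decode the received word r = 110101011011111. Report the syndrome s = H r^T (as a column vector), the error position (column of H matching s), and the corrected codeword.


s = (1, 0, 1, 1)^T, error position = 11, corrected codeword c = 110101011001111

Compute s = H r^T mod 2 one row at a time:
  s_1 = 1 + 1 + 0 + 1 + 1 + 1 + 1 + 1 = 7 ≡ 1 (mod 2).
  s_2 = 1 + 0 + 1 + 0 + 1 + 1 + 1 + 1 = 6 ≡ 0 (mod 2).
  s_3 = 1 + 0 + 1 + 0 + 0 + 1 + 1 + 1 = 5 ≡ 1 (mod 2).
  s_4 = 1 + 0 + 0 + 0 + 1 + 1 + 1 + 1 = 5 ≡ 1 (mod 2).
s = (1, 0, 1, 1)^T — this equals column 11 of H (binary 1011), so error is at position 11.
Correct: flip bit 11 of r = 110101011011111 to get c = 110101011001111.


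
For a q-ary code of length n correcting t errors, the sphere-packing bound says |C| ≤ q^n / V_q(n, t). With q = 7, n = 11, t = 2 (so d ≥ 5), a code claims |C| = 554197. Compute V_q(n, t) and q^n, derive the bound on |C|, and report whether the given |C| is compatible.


V_q(n, t) = 2047, q^n = 1977326743, Hamming bound = 965963, |C| = 554197 ≤ bound (satisfied).

Step 1: Compute V_q(n, t) = Σ_{j=0}^2 C(n, j) (q−1)^j.
  j = 0: C(11,0)·(6)^0 = 1·1 = 1.
  j = 1: C(11,1)·(6)^1 = 11·6 = 66.
  j = 2: C(11,2)·(6)^2 = 55·36 = 1980.
  V_q(n, t) = 1 + 66 + 1980 = 2047.
Step 2: q^n = 7^11 = 1977326743.
Step 3: Hamming bound ⌊q^n / V_q(n,t)⌋ = ⌊1977326743/2047⌋ = 965963.
Step 4: Compare |C| = 554197 to 965963: satisfied.
The claimed |C| lies below the Hamming bound.


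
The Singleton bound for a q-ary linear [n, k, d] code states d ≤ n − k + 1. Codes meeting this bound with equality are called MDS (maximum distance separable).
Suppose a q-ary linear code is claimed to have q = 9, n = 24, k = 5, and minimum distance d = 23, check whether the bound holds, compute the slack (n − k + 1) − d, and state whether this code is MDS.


Singleton RHS = n − k + 1 = 20, slack = -3, bound violated (no such code; not MDS).

Singleton bound: d ≤ n − k + 1.
Here n = 24, k = 5, so n − k + 1 = 20.
Given d = 23, check d ≤ 20: NO.
Slack = (n − k + 1) − d = -3.
The slack is negative: d = 23 exceeds n − k + 1 = 20 by 3, so the Singleton bound is violated and no linear [24, 5, 23]_9 code can exist. In particular it is not MDS (MDS requires d = n − k + 1 exactly).
Description: the claimed parameters are [24, 5, 23]_9; such a code would be impossible (violates the Singleton bound).


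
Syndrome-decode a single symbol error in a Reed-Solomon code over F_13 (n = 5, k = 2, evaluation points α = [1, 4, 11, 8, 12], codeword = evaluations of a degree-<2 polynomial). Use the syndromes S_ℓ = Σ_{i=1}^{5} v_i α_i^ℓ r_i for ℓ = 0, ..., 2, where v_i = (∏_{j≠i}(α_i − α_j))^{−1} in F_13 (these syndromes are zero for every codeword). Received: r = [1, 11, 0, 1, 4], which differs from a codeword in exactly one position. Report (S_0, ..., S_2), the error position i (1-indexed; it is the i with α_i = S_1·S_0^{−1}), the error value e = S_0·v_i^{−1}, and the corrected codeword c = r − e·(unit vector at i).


S = (6, 6, 6), error at position 1, error magnitude e = 2, c = [12, 11, 0, 1, 4].

Step 1: column multipliers v_i = (∏_{j≠i}(α_i − α_j))^{−1} mod 13.
  i = 1 (α = 1): (1−4)(1−11)(1−8)(1−12) = (−3)·(−10)·(−7)·(−11) = 2310 ≡ 9, so v_1 = 9^{−1} = 3 (mod 13).
  i = 2 (α = 4): (4−1)(4−11)(4−8)(4−12) = 3·(−7)·(−4)·(−8) = −672 ≡ 4, so v_2 = 4^{−1} = 10 (mod 13).
  i = 3 (α = 11): (11−1)(11−4)(11−8)(11−12) = 10·7·3·(−1) = −210 ≡ 11, so v_3 = 11^{−1} = 6 (mod 13).
  i = 4 (α = 8): (8−1)(8−4)(8−11)(8−12) = 7·4·(−3)·(−4) = 336 ≡ 11, so v_4 = 11^{−1} = 6 (mod 13).
  i = 5 (α = 12): (12−1)(12−4)(12−11)(12−8) = 11·8·1·4 = 352 ≡ 1, so v_5 = 1^{−1} = 1 (mod 13).
  v = [3, 10, 6, 6, 1].
Step 2: syndromes of r = [1, 11, 0, 1, 4] (all sums mod 13).
  S_0 = Σ v_i r_i = 3·1 + 10·11 + 6·0 + 6·1 + 1·4 = 123 ≡ 6.
  S_1 = Σ v_i α_i r_i = 3·1·1 + 10·4·11 + 6·11·0 + 6·8·1 + 1·12·4 = 539 ≡ 6.
  α_i^2 mod 13 = [1, 3, 4, 12, 1].
  S_2 = Σ v_i α_i^2 r_i = 3·1·1 + 10·3·11 + 6·4·0 + 6·12·1 + 1·1·4 = 409 ≡ 6.
  S = (6, 6, 6) ≠ 0, so r is not a codeword (an error is present).
Step 3: locate the error. For a single error e at position i, S_ℓ = v_i·e·α_i^ℓ, so α_err = S_1/S_0.
  S_0^{−1} = 6^{−1} = 11 (mod 13), so α_err = 6·11 = 66 ≡ 1 = α_1. Error position i = 1.
  Consistency check: S_2/S_1 = 6·11 = 66 ≡ 1 = α_err ✓ (single-error assumption holds).
Step 4: error magnitude e = S_0/v_1 = S_0·∏_{j≠1}(α_1 − α_j) = 6·9 = 54 ≡ 2 (mod 13).
Step 5: correct position 1: c_1 = r_1 − e = 1 − 2 ≡ 12 (mod 13). Hence c = [12, 11, 0, 1, 4].
  Check: interpolating c through the α_i gives m(x) = 8 + 4·x (degree < 2) with m(α_i) = c_i for every i, so c is indeed a codeword.


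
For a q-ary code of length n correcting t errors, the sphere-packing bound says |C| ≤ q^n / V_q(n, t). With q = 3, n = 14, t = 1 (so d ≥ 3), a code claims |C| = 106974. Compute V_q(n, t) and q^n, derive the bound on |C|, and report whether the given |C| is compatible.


V_q(n, t) = 29, q^n = 4782969, Hamming bound = 164929, |C| = 106974 ≤ bound (satisfied).

Step 1: Compute V_q(n, t) = Σ_{j=0}^1 C(n, j) (q−1)^j.
  j = 0: C(14,0)·(2)^0 = 1·1 = 1.
  j = 1: C(14,1)·(2)^1 = 14·2 = 28.
  V_q(n, t) = 1 + 28 = 29.
Step 2: q^n = 3^14 = 4782969.
Step 3: Hamming bound ⌊q^n / V_q(n,t)⌋ = ⌊4782969/29⌋ = 164929.
Step 4: Compare |C| = 106974 to 164929: satisfied.
The claimed |C| lies below the Hamming bound.


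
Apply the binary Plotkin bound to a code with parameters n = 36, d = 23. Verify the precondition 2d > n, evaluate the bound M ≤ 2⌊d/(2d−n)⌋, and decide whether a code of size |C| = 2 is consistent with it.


Plotkin bound M ≤ 4; given |C| = 2 ≤ bound (satisfied).

Check applicability: 2d = 46, n = 36.
2d − n = 10 > 0, so Plotkin applies.
Compute d/(2d−n) = 23/10 ≈ 2.3000.
⌊d/(2d−n)⌋ = 2.
Plotkin bound: M ≤ 2·2 = 4.
Given |C| = 2, check: satisfied.
This |C| is below the Plotkin bound.


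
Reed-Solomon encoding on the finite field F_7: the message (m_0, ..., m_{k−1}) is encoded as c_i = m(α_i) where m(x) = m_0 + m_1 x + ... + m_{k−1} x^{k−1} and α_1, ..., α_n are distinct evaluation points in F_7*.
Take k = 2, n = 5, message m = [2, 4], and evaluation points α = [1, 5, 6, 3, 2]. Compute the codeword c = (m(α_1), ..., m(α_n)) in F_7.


c = [6, 1, 5, 0, 3]

Message polynomial: m(x) = 2 + 4·x (mod 7).
For each evaluation point α_i, compute m(α_i) mod 7:
  α_1 = 1: Horner steps 4 → 6, so m(1) = 6.
  α_2 = 5: Horner steps 4 → 1, so m(5) = 1.
  α_3 = 6: Horner steps 4 → 5, so m(6) = 5.
  α_4 = 3: Horner steps 4 → 0, so m(3) = 0.
  α_5 = 2: Horner steps 4 → 3, so m(2) = 3.
Codeword c = [6, 1, 5, 0, 3] ∈ F_7^5.


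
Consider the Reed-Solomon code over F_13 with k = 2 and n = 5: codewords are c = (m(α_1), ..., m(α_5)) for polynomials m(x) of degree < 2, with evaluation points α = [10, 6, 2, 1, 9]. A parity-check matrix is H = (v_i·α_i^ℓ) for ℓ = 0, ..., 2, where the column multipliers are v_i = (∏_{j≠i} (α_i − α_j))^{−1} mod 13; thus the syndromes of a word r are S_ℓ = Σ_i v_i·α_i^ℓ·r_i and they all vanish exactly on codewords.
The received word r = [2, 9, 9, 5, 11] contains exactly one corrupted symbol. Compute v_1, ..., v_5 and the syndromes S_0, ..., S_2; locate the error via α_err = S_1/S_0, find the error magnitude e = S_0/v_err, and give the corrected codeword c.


S = (6, 10, 8), error at position 2, error magnitude e = 10, c = [2, 12, 9, 5, 11].

Step 1: column multipliers v_i = (∏_{j≠i}(α_i − α_j))^{−1} mod 13.
  i = 1 (α = 10): (10−6)(10−2)(10−1)(10−9) = 4·8·9·1 = 288 ≡ 2, so v_1 = 2^{−1} = 7 (mod 13).
  i = 2 (α = 6): (6−10)(6−2)(6−1)(6−9) = (−4)·4·5·(−3) = 240 ≡ 6, so v_2 = 6^{−1} = 11 (mod 13).
  i = 3 (α = 2): (2−10)(2−6)(2−1)(2−9) = (−8)·(−4)·1·(−7) = −224 ≡ 10, so v_3 = 10^{−1} = 4 (mod 13).
  i = 4 (α = 1): (1−10)(1−6)(1−2)(1−9) = (−9)·(−5)·(−1)·(−8) = 360 ≡ 9, so v_4 = 9^{−1} = 3 (mod 13).
  i = 5 (α = 9): (9−10)(9−6)(9−2)(9−1) = (−1)·3·7·8 = −168 ≡ 1, so v_5 = 1^{−1} = 1 (mod 13).
  v = [7, 11, 4, 3, 1].
Step 2: syndromes of r = [2, 9, 9, 5, 11] (all sums mod 13).
  S_0 = Σ v_i r_i = 7·2 + 11·9 + 4·9 + 3·5 + 1·11 = 175 ≡ 6.
  S_1 = Σ v_i α_i r_i = 7·10·2 + 11·6·9 + 4·2·9 + 3·1·5 + 1·9·11 = 920 ≡ 10.
  α_i^2 mod 13 = [9, 10, 4, 1, 3].
  S_2 = Σ v_i α_i^2 r_i = 7·9·2 + 11·10·9 + 4·4·9 + 3·1·5 + 1·3·11 = 1308 ≡ 8.
  S = (6, 10, 8) ≠ 0, so r is not a codeword (an error is present).
Step 3: locate the error. For a single error e at position i, S_ℓ = v_i·e·α_i^ℓ, so α_err = S_1/S_0.
  S_0^{−1} = 6^{−1} = 11 (mod 13), so α_err = 10·11 = 110 ≡ 6 = α_2. Error position i = 2.
  Consistency check: S_2/S_1 = 8·4 = 32 ≡ 6 = α_err ✓ (single-error assumption holds).
Step 4: error magnitude e = S_0/v_2 = S_0·∏_{j≠2}(α_2 − α_j) = 6·6 = 36 ≡ 10 (mod 13).
Step 5: correct position 2: c_2 = r_2 − e = 9 − 10 ≡ 12 (mod 13). Hence c = [2, 12, 9, 5, 11].
  Check: interpolating c through the α_i gives m(x) = 1 + 4·x (degree < 2) with m(α_i) = c_i for every i, so c is indeed a codeword.


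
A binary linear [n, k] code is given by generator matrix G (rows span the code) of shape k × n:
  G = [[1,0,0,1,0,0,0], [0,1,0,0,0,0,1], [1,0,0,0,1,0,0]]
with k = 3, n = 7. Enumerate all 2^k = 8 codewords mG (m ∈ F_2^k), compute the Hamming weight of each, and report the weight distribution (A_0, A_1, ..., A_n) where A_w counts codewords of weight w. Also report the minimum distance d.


Weight distribution: A_0 = 1, A_2 = 4, A_4 = 3. Minimum distance d = 2.

Enumerate all 2^3 = 8 messages m ∈ F_2^3.
For each, compute codeword c = mG in F_2^7, then tally its weight.
  m = 000 → c = 0000000, weight = 0.
  m = 100 → c = 1001000, weight = 2.
  m = 010 → c = 0100001, weight = 2.
  m = 110 → c = 1101001, weight = 4.
  m = 001 → c = 1000100, weight = 2.
  m = 101 → c = 0001100, weight = 2.
  m = 011 → c = 1100101, weight = 4.
  m = 111 → c = 0101101, weight = 4.
Tally weights:
  weight 0: 1 codewords.
  weight 2: 4 codewords.
  weight 4: 3 codewords.
Minimum distance d = smallest w > 0 with A_w > 0 = 2.
Sanity: Σ A_w = 8 = 2^3 = 8 ✓.


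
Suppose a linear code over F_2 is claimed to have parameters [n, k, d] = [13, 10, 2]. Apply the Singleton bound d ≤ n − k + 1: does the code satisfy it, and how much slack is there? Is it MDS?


Singleton RHS = n − k + 1 = 4, slack = 2, bound satisfied, not MDS.

Singleton bound: d ≤ n − k + 1.
Here n = 13, k = 10, so n − k + 1 = 4.
Given d = 2, check d ≤ 4: YES.
Slack = (n − k + 1) − d = 2.
The code is NOT MDS (slack = 2 > 0).
Description: the claimed parameters are [13, 10, 2]_2; such a code would be non-MDS.
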